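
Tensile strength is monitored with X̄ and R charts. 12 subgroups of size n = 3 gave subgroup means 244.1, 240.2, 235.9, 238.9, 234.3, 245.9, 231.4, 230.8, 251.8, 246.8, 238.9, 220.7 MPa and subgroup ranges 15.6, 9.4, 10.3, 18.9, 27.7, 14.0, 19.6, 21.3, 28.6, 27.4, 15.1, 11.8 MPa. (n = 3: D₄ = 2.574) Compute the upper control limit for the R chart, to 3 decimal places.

47.126

R̄ = (15.6 + 9.4 + 10.3 + 18.9 + 27.7 + 14.0 + 19.6 + 21.3 + 28.6 + 27.4 + 15.1 + 11.8) / 12 = 219.7000 / 12 = 18.3083
UCL_R = D₄·R̄ = 2.574 × 18.3083 = 47.1257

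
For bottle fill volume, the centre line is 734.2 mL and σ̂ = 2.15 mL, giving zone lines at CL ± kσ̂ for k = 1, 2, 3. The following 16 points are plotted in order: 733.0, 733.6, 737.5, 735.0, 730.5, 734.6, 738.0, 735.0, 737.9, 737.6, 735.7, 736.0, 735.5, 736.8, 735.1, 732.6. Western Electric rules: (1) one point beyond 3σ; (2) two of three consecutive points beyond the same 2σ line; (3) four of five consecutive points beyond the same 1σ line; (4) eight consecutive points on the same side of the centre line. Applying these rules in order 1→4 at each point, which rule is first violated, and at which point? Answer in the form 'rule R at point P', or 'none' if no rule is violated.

Zone of each point (C = within 1σ̂, B = 1σ̂–2σ̂, A = 2σ̂–3σ̂, * = beyond 3σ̂; sign = side of CL): 1:-C, 2:-C, 3:+B, 4:+C, 5:-B, 6:+C, 7:+B, 8:+C, 9:+B, 10:+B, 11:+C, 12:+C, 13:+C, 14:+B, 15:+C, 16:-C
Rule 4 (eight consecutive points on the same side of the centre line) is satisfied at point 13.

rule 4 at point 13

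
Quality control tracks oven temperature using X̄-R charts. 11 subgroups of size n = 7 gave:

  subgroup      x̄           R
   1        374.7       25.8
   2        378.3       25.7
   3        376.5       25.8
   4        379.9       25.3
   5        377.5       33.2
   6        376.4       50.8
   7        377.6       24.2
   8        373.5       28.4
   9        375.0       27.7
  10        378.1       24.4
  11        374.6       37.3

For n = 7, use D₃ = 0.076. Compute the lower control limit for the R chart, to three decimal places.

2.270

R̄ = (25.8 + 25.7 + 25.8 + 25.3 + 33.2 + 50.8 + 24.2 + 28.4 + 27.7 + 24.4 + 37.3) / 11 = 328.6000 / 11 = 29.8727
LCL_R = D₃·R̄ = 0.076 × 29.8727 = 2.2703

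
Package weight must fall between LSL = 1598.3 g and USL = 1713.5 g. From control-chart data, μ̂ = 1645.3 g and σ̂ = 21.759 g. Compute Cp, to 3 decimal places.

Cp = (USL − LSL) / (6σ̂) = (1713.5 − 1598.3) / (6 × 21.759) = 115.2000 / 130.5540 = 0.8824

0.882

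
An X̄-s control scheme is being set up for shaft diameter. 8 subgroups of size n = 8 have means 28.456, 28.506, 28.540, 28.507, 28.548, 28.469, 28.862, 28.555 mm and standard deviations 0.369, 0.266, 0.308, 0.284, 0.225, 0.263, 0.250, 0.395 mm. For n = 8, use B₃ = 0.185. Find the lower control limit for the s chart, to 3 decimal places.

s̄ = (0.369 + 0.266 + 0.308 + 0.284 + 0.225 + 0.263 + 0.250 + 0.395) / 8 = 0.2950
LCL_s = B₃·s̄ = 0.185 × 0.2950 = 0.0546

0.055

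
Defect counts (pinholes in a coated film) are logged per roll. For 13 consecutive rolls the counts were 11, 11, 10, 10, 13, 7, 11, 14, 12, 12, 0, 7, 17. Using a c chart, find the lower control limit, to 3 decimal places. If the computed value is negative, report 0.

0.717

c̄ = (11 + 11 + 10 + 10 + 13 + 7 + 11 + 14 + 12 + 12 + 0 + 7 + 17) / 13 = 135 / 13 = 10.3846
LCL = c̄ − 3√c̄ = 10.3846 − 3 × 3.2225 = 0.7171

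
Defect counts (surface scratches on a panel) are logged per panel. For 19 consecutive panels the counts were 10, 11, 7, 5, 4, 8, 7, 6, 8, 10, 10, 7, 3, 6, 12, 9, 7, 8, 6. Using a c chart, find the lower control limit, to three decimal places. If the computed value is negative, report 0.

0.000

c̄ = (10 + 11 + 7 + 5 + 4 + 8 + 7 + 6 + 8 + 10 + 10 + 7 + 3 + 6 + 12 + 9 + 7 + 8 + 6) / 19 = 144 / 19 = 7.5789
LCL = c̄ − 3√c̄ = 7.5789 − 3 × 2.7530 = -0.6800 → 0 (cannot be negative)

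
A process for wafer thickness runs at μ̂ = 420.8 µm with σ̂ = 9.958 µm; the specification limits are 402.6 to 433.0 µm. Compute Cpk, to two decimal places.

Cpu = (USL − μ̂) / (3σ̂) = (433.0 − 420.8) / (3 × 9.958) = 0.4084; Cpl = (μ̂ − LSL) / (3σ̂) = (420.8 − 402.6) / (3 × 9.958) = 0.6092; Cpk = min(Cpu, Cpl) = 0.4084

0.41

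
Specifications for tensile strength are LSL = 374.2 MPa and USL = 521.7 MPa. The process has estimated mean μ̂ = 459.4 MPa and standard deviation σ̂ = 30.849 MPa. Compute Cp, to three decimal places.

0.797

Cp = (USL − LSL) / (6σ̂) = (521.7 − 374.2) / (6 × 30.849) = 147.5000 / 185.0940 = 0.7969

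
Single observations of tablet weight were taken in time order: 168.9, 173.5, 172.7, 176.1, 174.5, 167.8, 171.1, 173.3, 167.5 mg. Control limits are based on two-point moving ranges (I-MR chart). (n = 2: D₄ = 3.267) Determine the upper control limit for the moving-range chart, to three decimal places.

11.598

Moving ranges: 4.6, 0.8, 3.4, 1.6, 6.7, 3.3, 2.2, 5.8; M̄R̄ = 28.4000 / 8 = 3.5500
UCL_MR = D₄·M̄R̄ = 3.267 × 3.5500 = 11.5978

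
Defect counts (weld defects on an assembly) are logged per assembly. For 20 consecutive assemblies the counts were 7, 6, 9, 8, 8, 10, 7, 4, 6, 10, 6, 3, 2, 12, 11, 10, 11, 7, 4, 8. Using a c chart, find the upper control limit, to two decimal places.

c̄ = (7 + 6 + 9 + 8 + 8 + 10 + 7 + 4 + 6 + 10 + 6 + 3 + 2 + 12 + 11 + 10 + 11 + 7 + 4 + 8) / 20 = 149 / 20 = 7.4500
UCL = c̄ + 3√c̄ = 7.4500 + 3 × √7.4500 = 7.4500 + 3 × 2.7295 = 15.6384

15.64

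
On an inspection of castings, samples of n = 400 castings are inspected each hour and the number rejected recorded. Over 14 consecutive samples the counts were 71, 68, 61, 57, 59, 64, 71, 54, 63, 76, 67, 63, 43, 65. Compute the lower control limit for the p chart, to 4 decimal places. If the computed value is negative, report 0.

0.1029

p̄ = Σdᵢ / (k·n) = 882 / (14 × 400) = 0.15750
LCL = p̄ − 3·√(p̄(1−p̄)/n) = 0.15750 − 3 × 0.01821 = 0.10286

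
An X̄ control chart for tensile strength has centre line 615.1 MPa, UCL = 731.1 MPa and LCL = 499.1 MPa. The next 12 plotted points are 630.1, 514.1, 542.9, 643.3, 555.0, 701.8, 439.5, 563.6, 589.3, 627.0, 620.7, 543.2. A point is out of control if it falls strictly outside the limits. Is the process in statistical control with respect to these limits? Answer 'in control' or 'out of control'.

Compare each point to [499.1, 731.1]: sample 7 = 439.5 < LCL.

out of control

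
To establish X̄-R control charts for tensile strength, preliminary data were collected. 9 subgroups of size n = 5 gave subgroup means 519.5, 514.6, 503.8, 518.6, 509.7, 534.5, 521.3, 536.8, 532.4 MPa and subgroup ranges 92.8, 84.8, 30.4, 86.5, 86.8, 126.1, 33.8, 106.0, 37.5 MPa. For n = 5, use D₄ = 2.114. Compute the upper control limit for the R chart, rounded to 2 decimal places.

R̄ = (92.8 + 84.8 + 30.4 + 86.5 + 86.8 + 126.1 + 33.8 + 106.0 + 37.5) / 9 = 684.7000 / 9 = 76.0778
UCL_R = D₄·R̄ = 2.114 × 76.0778 = 160.8284

160.83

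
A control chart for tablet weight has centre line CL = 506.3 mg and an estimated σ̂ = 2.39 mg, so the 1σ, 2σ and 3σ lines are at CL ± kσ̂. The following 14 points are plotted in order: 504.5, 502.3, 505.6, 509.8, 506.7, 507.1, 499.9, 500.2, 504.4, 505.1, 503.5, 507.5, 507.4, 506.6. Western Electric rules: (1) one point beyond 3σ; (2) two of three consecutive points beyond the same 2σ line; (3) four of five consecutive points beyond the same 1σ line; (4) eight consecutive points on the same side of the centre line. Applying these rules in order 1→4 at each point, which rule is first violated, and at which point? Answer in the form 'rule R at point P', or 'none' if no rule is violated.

rule 2 at point 8

Zone of each point (C = within 1σ̂, B = 1σ̂–2σ̂, A = 2σ̂–3σ̂, * = beyond 3σ̂; sign = side of CL): 1:-C, 2:-B, 3:-C, 4:+B, 5:+C, 6:+C, 7:-A, 8:-A, 9:-C, 10:-C, 11:-B, 12:+C, 13:+C, 14:+C
Rule 2 (two of three consecutive points beyond the same 2σ limit) is satisfied at point 8.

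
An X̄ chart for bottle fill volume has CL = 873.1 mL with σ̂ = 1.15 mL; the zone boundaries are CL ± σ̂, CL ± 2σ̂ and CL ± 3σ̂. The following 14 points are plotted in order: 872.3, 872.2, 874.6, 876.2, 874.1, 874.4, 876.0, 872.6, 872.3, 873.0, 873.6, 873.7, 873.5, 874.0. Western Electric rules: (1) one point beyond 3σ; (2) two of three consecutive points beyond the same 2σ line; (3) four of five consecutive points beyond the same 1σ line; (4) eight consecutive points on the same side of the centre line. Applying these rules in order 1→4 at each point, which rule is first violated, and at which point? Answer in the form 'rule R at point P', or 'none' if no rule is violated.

Zone of each point (C = within 1σ̂, B = 1σ̂–2σ̂, A = 2σ̂–3σ̂, * = beyond 3σ̂; sign = side of CL): 1:-C, 2:-C, 3:+B, 4:+A, 5:+C, 6:+B, 7:+A, 8:-C, 9:-C, 10:-C, 11:+C, 12:+C, 13:+C, 14:+C
Rule 3 (four of five consecutive points beyond the same 1σ limit) is satisfied at point 7.

rule 3 at point 7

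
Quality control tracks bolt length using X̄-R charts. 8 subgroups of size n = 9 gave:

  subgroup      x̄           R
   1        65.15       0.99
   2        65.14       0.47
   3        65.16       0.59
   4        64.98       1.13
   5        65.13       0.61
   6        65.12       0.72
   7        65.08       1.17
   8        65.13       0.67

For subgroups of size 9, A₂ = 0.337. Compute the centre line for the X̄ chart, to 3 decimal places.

X̄̄ = (65.15 + 65.14 + 65.16 + 64.98 + 65.13 + 65.12 + 65.08 + 65.13) / 8 = 520.8900 / 8 = 65.1112
CL = X̄̄ = 65.1112

65.111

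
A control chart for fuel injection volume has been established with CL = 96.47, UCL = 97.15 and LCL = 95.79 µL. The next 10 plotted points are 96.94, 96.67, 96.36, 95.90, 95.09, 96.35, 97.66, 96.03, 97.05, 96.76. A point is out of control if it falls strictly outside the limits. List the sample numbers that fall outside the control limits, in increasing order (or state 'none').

Compare each point to [95.79, 97.15]: sample 5 = 95.09 < LCL; sample 7 = 97.66 > UCL.

5, 7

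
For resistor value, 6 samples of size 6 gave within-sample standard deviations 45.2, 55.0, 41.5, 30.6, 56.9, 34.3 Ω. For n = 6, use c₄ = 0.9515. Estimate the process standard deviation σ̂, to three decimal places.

46.155

s̄ = (45.2 + 55.0 + 41.5 + 30.6 + 56.9 + 34.3) / 6 = 43.9167
σ̂ = s̄ / c₄ = 43.9167 / 0.9515 = 46.1552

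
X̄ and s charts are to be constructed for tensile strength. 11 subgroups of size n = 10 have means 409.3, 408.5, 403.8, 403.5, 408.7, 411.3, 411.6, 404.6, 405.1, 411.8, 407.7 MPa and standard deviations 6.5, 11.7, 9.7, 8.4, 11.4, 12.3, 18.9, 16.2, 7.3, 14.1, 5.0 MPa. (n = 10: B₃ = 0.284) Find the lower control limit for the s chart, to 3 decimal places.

s̄ = (6.5 + 11.7 + 9.7 + 8.4 + 11.4 + 12.3 + 18.9 + 16.2 + 7.3 + 14.1 + 5.0) / 11 = 11.0455
LCL_s = B₃·s̄ = 0.284 × 11.0455 = 3.1369

3.137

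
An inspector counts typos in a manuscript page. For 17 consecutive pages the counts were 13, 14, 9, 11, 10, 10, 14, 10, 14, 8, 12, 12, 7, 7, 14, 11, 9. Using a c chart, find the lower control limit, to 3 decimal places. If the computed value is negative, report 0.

c̄ = (13 + 14 + 9 + 11 + 10 + 10 + 14 + 10 + 14 + 8 + 12 + 12 + 7 + 7 + 14 + 11 + 9) / 17 = 185 / 17 = 10.8824
LCL = c̄ − 3√c̄ = 10.8824 − 3 × 3.2988 = 0.9858

0.986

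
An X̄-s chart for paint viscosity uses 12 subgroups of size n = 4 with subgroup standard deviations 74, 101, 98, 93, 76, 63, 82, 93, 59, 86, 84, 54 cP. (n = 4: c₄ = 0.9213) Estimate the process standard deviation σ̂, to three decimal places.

87.105

s̄ = (74 + 101 + 98 + 93 + 76 + 63 + 82 + 93 + 59 + 86 + 84 + 54) / 12 = 80.2500
σ̂ = s̄ / c₄ = 80.2500 / 0.9213 = 87.1052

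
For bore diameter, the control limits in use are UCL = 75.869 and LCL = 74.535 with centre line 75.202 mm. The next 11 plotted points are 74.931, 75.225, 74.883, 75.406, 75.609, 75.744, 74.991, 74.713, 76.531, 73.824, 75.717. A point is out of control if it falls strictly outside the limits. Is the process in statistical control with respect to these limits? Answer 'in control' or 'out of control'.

Compare each point to [74.535, 75.869]: sample 9 = 76.531 > UCL; sample 10 = 73.824 < LCL.

out of control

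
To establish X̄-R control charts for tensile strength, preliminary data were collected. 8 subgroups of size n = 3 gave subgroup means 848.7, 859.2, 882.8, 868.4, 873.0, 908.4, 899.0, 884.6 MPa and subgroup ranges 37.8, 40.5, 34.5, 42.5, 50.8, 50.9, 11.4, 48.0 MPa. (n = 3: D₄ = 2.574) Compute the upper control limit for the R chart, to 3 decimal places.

R̄ = (37.8 + 40.5 + 34.5 + 42.5 + 50.8 + 50.9 + 11.4 + 48.0) / 8 = 316.4000 / 8 = 39.5500
UCL_R = D₄·R̄ = 2.574 × 39.5500 = 101.8017

101.802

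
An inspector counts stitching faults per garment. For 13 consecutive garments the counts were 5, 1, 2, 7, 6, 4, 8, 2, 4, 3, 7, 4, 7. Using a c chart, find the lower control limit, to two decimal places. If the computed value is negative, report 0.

0.00

c̄ = (5 + 1 + 2 + 7 + 6 + 4 + 8 + 2 + 4 + 3 + 7 + 4 + 7) / 13 = 60 / 13 = 4.6154
LCL = c̄ − 3√c̄ = 4.6154 − 3 × 2.1483 = -1.8296 → 0 (cannot be negative)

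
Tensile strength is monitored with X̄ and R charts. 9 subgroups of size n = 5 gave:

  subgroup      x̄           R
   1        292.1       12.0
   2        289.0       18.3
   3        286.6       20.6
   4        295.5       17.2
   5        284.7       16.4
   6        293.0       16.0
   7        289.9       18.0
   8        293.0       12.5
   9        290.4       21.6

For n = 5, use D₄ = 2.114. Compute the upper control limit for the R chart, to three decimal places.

R̄ = (12.0 + 18.3 + 20.6 + 17.2 + 16.4 + 16.0 + 18.0 + 12.5 + 21.6) / 9 = 152.6000 / 9 = 16.9556
UCL_R = D₄·R̄ = 2.114 × 16.9556 = 35.8440

35.844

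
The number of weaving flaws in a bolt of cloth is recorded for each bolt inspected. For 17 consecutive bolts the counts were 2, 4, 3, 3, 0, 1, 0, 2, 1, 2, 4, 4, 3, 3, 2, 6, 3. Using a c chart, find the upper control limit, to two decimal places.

7.30

c̄ = (2 + 4 + 3 + 3 + 0 + 1 + 0 + 2 + 1 + 2 + 4 + 4 + 3 + 3 + 2 + 6 + 3) / 17 = 43 / 17 = 2.5294
UCL = c̄ + 3√c̄ = 2.5294 + 3 × √2.5294 = 2.5294 + 3 × 1.5904 = 7.3006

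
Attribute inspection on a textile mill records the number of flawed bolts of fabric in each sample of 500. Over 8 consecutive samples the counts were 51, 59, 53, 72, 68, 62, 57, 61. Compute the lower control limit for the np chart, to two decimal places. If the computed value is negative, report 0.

p̄ = Σdᵢ / (k·n) = 483 / (8 × 500) = 0.12075
LCL = np̄ − 3·√(np̄(1−p̄)) = 60.3750 − 3 × 7.2859 = 38.5172

38.52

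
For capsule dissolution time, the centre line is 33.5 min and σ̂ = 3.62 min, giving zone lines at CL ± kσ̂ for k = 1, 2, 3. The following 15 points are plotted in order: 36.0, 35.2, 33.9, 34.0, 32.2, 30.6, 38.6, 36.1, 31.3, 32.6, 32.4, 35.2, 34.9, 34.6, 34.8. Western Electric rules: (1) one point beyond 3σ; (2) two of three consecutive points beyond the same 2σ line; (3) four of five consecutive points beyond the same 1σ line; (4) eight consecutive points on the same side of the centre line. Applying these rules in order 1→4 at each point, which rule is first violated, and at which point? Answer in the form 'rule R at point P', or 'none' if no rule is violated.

none

Zone of each point (C = within 1σ̂, B = 1σ̂–2σ̂, A = 2σ̂–3σ̂, * = beyond 3σ̂; sign = side of CL): 1:+C, 2:+C, 3:+C, 4:+C, 5:-C, 6:-C, 7:+B, 8:+C, 9:-C, 10:-C, 11:-C, 12:+C, 13:+C, 14:+C, 15:+C
No rule fires across all 15 points.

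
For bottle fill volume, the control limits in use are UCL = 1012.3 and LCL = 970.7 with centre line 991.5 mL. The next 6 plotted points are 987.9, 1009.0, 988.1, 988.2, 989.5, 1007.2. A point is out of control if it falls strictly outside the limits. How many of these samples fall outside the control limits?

0

All 6 points lie within [970.7, 1012.3].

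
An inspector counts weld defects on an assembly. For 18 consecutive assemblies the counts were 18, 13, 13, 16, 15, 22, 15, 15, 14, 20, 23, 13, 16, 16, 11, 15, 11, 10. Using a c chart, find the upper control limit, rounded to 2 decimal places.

c̄ = (18 + 13 + 13 + 16 + 15 + 22 + 15 + 15 + 14 + 20 + 23 + 13 + 16 + 16 + 11 + 15 + 11 + 10) / 18 = 276 / 18 = 15.3333
UCL = c̄ + 3√c̄ = 15.3333 + 3 × √15.3333 = 15.3333 + 3 × 3.9158 = 27.0807

27.08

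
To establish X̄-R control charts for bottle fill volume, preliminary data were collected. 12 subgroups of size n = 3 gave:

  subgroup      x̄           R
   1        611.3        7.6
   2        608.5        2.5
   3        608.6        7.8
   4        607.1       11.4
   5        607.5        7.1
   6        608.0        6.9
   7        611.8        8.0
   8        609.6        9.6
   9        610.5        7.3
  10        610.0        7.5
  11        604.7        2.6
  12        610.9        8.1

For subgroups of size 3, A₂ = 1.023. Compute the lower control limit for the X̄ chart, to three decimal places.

X̄̄ = (611.3 + 608.5 + 608.6 + 607.1 + 607.5 + 608.0 + 611.8 + 609.6 + 610.5 + 610.0 + 604.7 + 610.9) / 12 = 7308.5000 / 12 = 609.0417
R̄ = (7.6 + 2.5 + 7.8 + 11.4 + 7.1 + 6.9 + 8.0 + 9.6 + 7.3 + 7.5 + 2.6 + 8.1) / 12 = 86.4000 / 12 = 7.2000
LCL = X̄̄ − A₂·R̄ = 609.0417 − 1.023 × 7.2000 = 601.6761

601.676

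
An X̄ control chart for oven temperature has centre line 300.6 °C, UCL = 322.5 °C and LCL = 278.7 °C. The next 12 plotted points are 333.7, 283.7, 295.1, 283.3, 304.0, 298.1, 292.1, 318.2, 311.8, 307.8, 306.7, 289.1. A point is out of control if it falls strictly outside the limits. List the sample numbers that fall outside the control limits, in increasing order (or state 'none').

1

Compare each point to [278.7, 322.5]: sample 1 = 333.7 > UCL.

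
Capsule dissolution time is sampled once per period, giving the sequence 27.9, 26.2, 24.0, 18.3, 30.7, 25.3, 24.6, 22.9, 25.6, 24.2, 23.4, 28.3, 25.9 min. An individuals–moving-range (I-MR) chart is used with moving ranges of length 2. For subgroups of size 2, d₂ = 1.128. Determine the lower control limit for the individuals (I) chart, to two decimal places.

15.87

X̄ = (27.9 + 26.2 + 24.0 + 18.3 + 30.7 + 25.3 + 24.6 + 22.9 + 25.6 + 24.2 + 23.4 + 28.3 + 25.9) / 13 = 25.1769
Moving ranges: 1.7, 2.2, 5.7, 12.4, 5.4, 0.7, 1.7, 2.7, 1.4, 0.8, 4.9, 2.4; M̄R̄ = 42.0000 / 12 = 3.5000
LCL = X̄ − 3·M̄R̄/d₂ = 25.1769 − 3 × 3.5000 / 1.128 = 15.8684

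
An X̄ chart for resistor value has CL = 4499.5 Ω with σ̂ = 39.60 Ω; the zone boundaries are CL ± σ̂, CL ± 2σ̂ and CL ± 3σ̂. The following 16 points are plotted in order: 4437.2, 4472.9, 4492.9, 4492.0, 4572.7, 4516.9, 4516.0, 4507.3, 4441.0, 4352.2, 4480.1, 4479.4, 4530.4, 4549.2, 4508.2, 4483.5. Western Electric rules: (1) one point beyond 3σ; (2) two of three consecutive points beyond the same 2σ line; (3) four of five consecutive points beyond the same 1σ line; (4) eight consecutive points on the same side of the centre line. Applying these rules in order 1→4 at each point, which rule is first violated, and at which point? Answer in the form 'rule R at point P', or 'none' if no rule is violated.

rule 1 at point 10

Zone of each point (C = within 1σ̂, B = 1σ̂–2σ̂, A = 2σ̂–3σ̂, * = beyond 3σ̂; sign = side of CL): 1:-B, 2:-C, 3:-C, 4:-C, 5:+B, 6:+C, 7:+C, 8:+C, 9:-B, 10:-*, 11:-C, 12:-C, 13:+C, 14:+B, 15:+C, 16:-C
Rule 1 (one point beyond the 3σ limits) is satisfied at point 10.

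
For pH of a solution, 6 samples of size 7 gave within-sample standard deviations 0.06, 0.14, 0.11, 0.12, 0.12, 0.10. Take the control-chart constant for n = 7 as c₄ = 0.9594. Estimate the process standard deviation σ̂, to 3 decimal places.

s̄ = (0.06 + 0.14 + 0.11 + 0.12 + 0.12 + 0.10) / 6 = 0.1083
σ̂ = s̄ / c₄ = 0.1083 / 0.9594 = 0.1129

0.113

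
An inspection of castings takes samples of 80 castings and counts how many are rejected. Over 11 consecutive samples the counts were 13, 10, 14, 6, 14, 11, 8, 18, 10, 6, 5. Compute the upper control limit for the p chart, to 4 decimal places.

0.2437

p̄ = Σdᵢ / (k·n) = 115 / (11 × 80) = 0.13068
UCL = p̄ + 3·√(p̄(1−p̄)/n) = 0.13068 + 3 × √(0.13068×0.86932/80) = 0.13068 + 3 × 0.03768 = 0.24373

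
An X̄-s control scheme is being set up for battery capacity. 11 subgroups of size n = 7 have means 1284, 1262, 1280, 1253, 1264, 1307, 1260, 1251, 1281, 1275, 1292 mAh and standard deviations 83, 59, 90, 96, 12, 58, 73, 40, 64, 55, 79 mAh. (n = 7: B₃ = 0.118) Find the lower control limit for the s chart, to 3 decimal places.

s̄ = (83 + 59 + 90 + 96 + 12 + 58 + 73 + 40 + 64 + 55 + 79) / 11 = 64.4545
LCL_s = B₃·s̄ = 0.118 × 64.4545 = 7.6056

7.606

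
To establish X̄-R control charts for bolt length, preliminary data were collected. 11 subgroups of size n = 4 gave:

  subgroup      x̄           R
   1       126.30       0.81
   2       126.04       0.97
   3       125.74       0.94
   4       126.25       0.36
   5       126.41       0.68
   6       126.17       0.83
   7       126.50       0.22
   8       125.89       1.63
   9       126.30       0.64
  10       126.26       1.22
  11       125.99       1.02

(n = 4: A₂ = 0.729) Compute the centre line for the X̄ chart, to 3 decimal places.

126.168

X̄̄ = (126.30 + 126.04 + 125.74 + 126.25 + 126.41 + 126.17 + 126.50 + 125.89 + 126.30 + 126.26 + 125.99) / 11 = 1387.8500 / 11 = 126.1682
CL = X̄̄ = 126.1682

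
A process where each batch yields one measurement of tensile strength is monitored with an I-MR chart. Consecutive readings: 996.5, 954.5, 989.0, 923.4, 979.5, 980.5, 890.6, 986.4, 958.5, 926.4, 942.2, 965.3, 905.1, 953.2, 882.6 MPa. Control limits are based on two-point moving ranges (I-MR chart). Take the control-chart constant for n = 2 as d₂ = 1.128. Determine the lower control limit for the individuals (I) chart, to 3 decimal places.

X̄ = (996.5 + 954.5 + 989.0 + 923.4 + 979.5 + 980.5 + 890.6 + 986.4 + 958.5 + 926.4 + 942.2 + 965.3 + 905.1 + 953.2 + 882.6) / 15 = 948.9133
Moving ranges: 42.0, 34.5, 65.6, 56.1, 1.0, 89.9, 95.8, 27.9, 32.1, 15.8, 23.1, 60.2, 48.1, 70.6; M̄R̄ = 662.7000 / 14 = 47.3357
LCL = X̄ − 3·M̄R̄/d₂ = 948.9133 − 3 × 47.3357 / 1.128 = 823.0205

823.020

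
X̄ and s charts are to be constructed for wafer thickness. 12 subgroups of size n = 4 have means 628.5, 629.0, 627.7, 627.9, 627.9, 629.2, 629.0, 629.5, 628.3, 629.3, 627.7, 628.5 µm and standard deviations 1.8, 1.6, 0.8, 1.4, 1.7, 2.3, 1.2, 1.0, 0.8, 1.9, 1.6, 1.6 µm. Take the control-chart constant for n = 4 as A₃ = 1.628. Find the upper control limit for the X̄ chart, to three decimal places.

630.943

X̄̄ = (628.5 + 629.0 + 627.7 + 627.9 + 627.9 + 629.2 + 629.0 + 629.5 + 628.3 + 629.3 + 627.7 + 628.5) / 12 = 628.5417
s̄ = (1.8 + 1.6 + 0.8 + 1.4 + 1.7 + 2.3 + 1.2 + 1.0 + 0.8 + 1.9 + 1.6 + 1.6) / 12 = 1.4750
UCL = X̄̄ + A₃·s̄ = 628.5417 + 1.628 × 1.4750 = 630.9430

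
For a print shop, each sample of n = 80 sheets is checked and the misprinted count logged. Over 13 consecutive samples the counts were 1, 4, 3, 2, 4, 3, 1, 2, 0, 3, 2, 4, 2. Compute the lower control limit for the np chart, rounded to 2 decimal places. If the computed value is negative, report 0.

p̄ = Σdᵢ / (k·n) = 31 / (13 × 80) = 0.02981
LCL = np̄ − 3·√(np̄(1−p̄)) = 2.3846 − 3 × 1.5210 = -2.1785 → 0 (negative, so LCL = 0)

0.00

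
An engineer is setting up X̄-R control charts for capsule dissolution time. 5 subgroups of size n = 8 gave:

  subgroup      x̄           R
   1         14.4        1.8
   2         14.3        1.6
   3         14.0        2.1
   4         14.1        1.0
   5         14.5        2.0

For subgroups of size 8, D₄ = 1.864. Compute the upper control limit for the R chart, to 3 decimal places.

3.169

R̄ = (1.8 + 1.6 + 2.1 + 1.0 + 2.0) / 5 = 8.5000 / 5 = 1.7000
UCL_R = D₄·R̄ = 1.864 × 1.7000 = 3.1688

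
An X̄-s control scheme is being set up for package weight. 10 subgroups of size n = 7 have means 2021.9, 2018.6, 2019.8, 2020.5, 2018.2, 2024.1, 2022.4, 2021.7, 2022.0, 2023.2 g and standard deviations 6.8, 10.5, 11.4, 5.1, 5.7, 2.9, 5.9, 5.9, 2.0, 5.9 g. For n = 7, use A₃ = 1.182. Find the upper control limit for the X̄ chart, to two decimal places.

X̄̄ = (2021.9 + 2018.6 + 2019.8 + 2020.5 + 2018.2 + 2024.1 + 2022.4 + 2021.7 + 2022.0 + 2023.2) / 10 = 2021.2400
s̄ = (6.8 + 10.5 + 11.4 + 5.1 + 5.7 + 2.9 + 5.9 + 5.9 + 2.0 + 5.9) / 10 = 6.2100
UCL = X̄̄ + A₃·s̄ = 2021.2400 + 1.182 × 6.2100 = 2028.5802

2028.58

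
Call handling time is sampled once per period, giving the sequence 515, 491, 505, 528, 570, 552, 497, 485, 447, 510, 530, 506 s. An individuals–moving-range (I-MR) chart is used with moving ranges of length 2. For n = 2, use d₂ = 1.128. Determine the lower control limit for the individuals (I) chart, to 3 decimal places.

X̄ = (515 + 491 + 505 + 528 + 570 + 552 + 497 + 485 + 447 + 510 + 530 + 506) / 12 = 511.3333
Moving ranges: 24, 14, 23, 42, 18, 55, 12, 38, 63, 20, 24; M̄R̄ = 333.0000 / 11 = 30.2727
LCL = X̄ − 3·M̄R̄/d₂ = 511.3333 − 3 × 30.2727 / 1.128 = 430.8208

430.821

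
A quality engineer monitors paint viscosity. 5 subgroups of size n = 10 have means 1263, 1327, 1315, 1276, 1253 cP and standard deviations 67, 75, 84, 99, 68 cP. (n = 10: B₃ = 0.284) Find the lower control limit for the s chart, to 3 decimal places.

s̄ = (67 + 75 + 84 + 99 + 68) / 5 = 78.6000
LCL_s = B₃·s̄ = 0.284 × 78.6000 = 22.3224

22.322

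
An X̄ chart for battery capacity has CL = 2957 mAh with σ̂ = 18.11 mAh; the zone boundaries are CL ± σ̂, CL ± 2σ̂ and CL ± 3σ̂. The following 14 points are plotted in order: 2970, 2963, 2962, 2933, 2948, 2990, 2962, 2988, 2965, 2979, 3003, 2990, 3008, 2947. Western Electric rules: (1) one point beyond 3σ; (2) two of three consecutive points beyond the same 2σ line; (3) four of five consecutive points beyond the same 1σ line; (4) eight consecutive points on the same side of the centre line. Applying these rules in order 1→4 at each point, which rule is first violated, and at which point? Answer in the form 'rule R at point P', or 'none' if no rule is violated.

Zone of each point (C = within 1σ̂, B = 1σ̂–2σ̂, A = 2σ̂–3σ̂, * = beyond 3σ̂; sign = side of CL): 1:+C, 2:+C, 3:+C, 4:-B, 5:-C, 6:+B, 7:+C, 8:+B, 9:+C, 10:+B, 11:+A, 12:+B, 13:+A, 14:-C
Rule 3 (four of five consecutive points beyond the same 1σ limit) is satisfied at point 12.

rule 3 at point 12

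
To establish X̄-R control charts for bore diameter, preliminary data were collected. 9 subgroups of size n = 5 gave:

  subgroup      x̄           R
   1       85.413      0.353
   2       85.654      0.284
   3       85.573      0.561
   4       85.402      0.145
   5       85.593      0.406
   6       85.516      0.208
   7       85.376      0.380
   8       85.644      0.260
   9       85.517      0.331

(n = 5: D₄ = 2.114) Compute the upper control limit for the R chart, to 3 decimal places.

R̄ = (0.353 + 0.284 + 0.561 + 0.145 + 0.406 + 0.208 + 0.380 + 0.260 + 0.331) / 9 = 2.9280 / 9 = 0.3253
UCL_R = D₄·R̄ = 2.114 × 0.3253 = 0.6878

0.688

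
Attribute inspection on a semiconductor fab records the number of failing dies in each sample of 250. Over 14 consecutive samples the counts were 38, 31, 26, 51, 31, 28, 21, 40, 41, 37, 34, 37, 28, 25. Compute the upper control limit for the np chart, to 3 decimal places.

49.573

p̄ = Σdᵢ / (k·n) = 468 / (14 × 250) = 0.13371
UCL = np̄ + 3·√(np̄(1−p̄)) = 33.4286 + 3 × √(33.4286×0.86629) = 33.4286 + 3 × 5.3813 = 49.5726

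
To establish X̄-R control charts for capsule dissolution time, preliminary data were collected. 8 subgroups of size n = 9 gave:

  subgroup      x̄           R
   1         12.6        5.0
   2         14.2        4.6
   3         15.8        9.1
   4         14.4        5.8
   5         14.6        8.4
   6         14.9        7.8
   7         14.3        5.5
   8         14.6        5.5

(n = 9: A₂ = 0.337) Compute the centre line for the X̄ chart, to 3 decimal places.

X̄̄ = (12.6 + 14.2 + 15.8 + 14.4 + 14.6 + 14.9 + 14.3 + 14.6) / 8 = 115.4000 / 8 = 14.4250
CL = X̄̄ = 14.4250

14.425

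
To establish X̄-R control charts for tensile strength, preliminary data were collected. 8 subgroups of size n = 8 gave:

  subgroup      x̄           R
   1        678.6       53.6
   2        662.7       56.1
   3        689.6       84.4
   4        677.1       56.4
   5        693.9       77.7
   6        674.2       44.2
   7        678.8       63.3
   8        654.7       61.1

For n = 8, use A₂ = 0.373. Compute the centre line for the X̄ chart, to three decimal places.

X̄̄ = (678.6 + 662.7 + 689.6 + 677.1 + 693.9 + 674.2 + 678.8 + 654.7) / 8 = 5409.6000 / 8 = 676.2000
CL = X̄̄ = 676.2000

676.200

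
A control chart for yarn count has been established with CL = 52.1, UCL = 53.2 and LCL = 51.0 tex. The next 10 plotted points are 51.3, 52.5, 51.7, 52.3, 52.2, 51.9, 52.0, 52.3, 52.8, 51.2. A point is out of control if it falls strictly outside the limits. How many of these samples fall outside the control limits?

0

All 10 points lie within [51.0, 53.2].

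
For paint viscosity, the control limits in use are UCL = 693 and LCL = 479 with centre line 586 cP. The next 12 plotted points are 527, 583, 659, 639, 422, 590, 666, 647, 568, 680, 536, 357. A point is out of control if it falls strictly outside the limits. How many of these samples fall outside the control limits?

Compare each point to [479, 693]: sample 5 = 422 < LCL; sample 12 = 357 < LCL.

2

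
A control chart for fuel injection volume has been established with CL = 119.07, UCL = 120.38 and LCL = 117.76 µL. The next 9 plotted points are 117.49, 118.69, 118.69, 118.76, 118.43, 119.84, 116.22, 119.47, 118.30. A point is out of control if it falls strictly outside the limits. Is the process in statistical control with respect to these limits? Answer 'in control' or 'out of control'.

Compare each point to [117.76, 120.38]: sample 1 = 117.49 < LCL; sample 7 = 116.22 < LCL.

out of control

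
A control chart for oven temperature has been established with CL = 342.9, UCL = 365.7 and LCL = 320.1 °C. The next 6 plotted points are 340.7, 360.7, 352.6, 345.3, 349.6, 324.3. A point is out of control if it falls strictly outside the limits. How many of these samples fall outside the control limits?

0

All 6 points lie within [320.1, 365.7].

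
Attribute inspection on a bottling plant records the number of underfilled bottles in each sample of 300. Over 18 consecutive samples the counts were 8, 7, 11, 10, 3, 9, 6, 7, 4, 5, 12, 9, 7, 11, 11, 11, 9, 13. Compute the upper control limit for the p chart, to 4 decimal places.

0.0571

p̄ = Σdᵢ / (k·n) = 153 / (18 × 300) = 0.02833
UCL = p̄ + 3·√(p̄(1−p̄)/n) = 0.02833 + 3 × √(0.02833×0.97167/300) = 0.02833 + 3 × 0.00958 = 0.05707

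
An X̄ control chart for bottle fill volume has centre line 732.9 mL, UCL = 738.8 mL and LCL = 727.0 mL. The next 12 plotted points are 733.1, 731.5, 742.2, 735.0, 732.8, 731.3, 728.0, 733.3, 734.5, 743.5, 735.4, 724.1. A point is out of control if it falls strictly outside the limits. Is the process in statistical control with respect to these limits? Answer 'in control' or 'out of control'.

out of control

Compare each point to [727.0, 738.8]: sample 3 = 742.2 > UCL; sample 10 = 743.5 > UCL; sample 12 = 724.1 < LCL.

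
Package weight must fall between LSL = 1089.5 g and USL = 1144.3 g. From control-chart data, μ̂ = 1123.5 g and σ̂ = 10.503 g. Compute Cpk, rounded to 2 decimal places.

0.66

Cpu = (USL − μ̂) / (3σ̂) = (1144.3 − 1123.5) / (3 × 10.503) = 0.6601; Cpl = (μ̂ − LSL) / (3σ̂) = (1123.5 − 1089.5) / (3 × 10.503) = 1.0791; Cpk = min(Cpu, Cpl) = 0.6601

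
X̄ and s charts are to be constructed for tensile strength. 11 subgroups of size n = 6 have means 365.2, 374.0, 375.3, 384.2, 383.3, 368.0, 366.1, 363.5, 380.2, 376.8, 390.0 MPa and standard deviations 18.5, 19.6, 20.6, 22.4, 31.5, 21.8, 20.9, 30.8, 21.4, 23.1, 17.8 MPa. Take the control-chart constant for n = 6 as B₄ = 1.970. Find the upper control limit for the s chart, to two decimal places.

s̄ = (18.5 + 19.6 + 20.6 + 22.4 + 31.5 + 21.8 + 20.9 + 30.8 + 21.4 + 23.1 + 17.8) / 11 = 22.5818
UCL_s = B₄·s̄ = 1.970 × 22.5818 = 44.4862

44.49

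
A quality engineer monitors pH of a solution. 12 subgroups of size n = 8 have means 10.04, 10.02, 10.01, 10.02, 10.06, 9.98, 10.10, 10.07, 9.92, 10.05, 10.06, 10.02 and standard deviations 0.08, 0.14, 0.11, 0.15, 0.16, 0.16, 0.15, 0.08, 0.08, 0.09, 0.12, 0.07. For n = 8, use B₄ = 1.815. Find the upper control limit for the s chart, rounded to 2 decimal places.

0.21

s̄ = (0.08 + 0.14 + 0.11 + 0.15 + 0.16 + 0.16 + 0.15 + 0.08 + 0.08 + 0.09 + 0.12 + 0.07) / 12 = 0.1158
UCL_s = B₄·s̄ = 1.815 × 0.1158 = 0.2102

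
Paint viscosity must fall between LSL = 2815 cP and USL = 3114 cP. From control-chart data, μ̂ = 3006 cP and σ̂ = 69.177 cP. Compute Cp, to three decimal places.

Cp = (USL − LSL) / (6σ̂) = (3114 − 2815) / (6 × 69.177) = 299.0000 / 415.0620 = 0.7204

0.720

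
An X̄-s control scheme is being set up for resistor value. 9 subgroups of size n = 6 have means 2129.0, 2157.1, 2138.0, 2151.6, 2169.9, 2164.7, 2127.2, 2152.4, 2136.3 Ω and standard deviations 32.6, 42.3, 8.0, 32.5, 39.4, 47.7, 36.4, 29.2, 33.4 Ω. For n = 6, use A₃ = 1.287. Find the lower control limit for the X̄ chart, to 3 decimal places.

X̄̄ = (2129.0 + 2157.1 + 2138.0 + 2151.6 + 2169.9 + 2164.7 + 2127.2 + 2152.4 + 2136.3) / 9 = 2147.3556
s̄ = (32.6 + 42.3 + 8.0 + 32.5 + 39.4 + 47.7 + 36.4 + 29.2 + 33.4) / 9 = 33.5000
LCL = X̄̄ − A₃·s̄ = 2147.3556 − 1.287 × 33.5000 = 2104.2411

2104.241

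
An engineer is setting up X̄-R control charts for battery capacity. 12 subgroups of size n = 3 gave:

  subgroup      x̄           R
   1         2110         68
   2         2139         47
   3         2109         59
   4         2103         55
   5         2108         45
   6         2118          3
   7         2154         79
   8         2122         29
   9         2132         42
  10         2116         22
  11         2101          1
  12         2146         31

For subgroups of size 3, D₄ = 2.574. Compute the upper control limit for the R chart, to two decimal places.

103.17

R̄ = (68 + 47 + 59 + 55 + 45 + 3 + 79 + 29 + 42 + 22 + 1 + 31) / 12 = 481.0000 / 12 = 40.0833
UCL_R = D₄·R̄ = 2.574 × 40.0833 = 103.1745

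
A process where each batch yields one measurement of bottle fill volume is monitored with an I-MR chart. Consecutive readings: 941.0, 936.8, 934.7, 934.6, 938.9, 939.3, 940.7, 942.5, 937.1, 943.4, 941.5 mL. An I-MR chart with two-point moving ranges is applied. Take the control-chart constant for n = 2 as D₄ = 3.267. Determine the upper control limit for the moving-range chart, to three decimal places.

9.115

Moving ranges: 4.2, 2.1, 0.1, 4.3, 0.4, 1.4, 1.8, 5.4, 6.3, 1.9; M̄R̄ = 27.9000 / 10 = 2.7900
UCL_MR = D₄·M̄R̄ = 3.267 × 2.7900 = 9.1149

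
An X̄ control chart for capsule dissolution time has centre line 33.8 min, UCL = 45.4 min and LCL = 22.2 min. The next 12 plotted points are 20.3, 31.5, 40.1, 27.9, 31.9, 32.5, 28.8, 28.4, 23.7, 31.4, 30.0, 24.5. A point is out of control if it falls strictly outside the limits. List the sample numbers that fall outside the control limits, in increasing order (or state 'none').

Compare each point to [22.2, 45.4]: sample 1 = 20.3 < LCL.

1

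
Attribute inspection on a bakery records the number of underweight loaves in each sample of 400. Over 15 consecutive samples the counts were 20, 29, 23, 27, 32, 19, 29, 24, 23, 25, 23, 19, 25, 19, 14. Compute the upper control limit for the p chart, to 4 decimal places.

p̄ = Σdᵢ / (k·n) = 351 / (15 × 400) = 0.05850
UCL = p̄ + 3·√(p̄(1−p̄)/n) = 0.05850 + 3 × √(0.05850×0.94150/400) = 0.05850 + 3 × 0.01173 = 0.09370

0.0937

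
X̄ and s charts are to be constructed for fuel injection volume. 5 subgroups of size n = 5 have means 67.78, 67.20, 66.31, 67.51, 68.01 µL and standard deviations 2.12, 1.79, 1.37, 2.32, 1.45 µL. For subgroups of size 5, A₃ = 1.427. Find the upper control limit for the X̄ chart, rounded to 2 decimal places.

69.94

X̄̄ = (67.78 + 67.20 + 66.31 + 67.51 + 68.01) / 5 = 67.3620
s̄ = (2.12 + 1.79 + 1.37 + 2.32 + 1.45) / 5 = 1.8100
UCL = X̄̄ + A₃·s̄ = 67.3620 + 1.427 × 1.8100 = 69.9449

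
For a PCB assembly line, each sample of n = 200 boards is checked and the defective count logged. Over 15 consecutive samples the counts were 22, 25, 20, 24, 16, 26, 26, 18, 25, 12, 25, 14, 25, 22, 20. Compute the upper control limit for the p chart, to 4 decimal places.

p̄ = Σdᵢ / (k·n) = 320 / (15 × 200) = 0.10667
UCL = p̄ + 3·√(p̄(1−p̄)/n) = 0.10667 + 3 × √(0.10667×0.89333/200) = 0.10667 + 3 × 0.02183 = 0.17215

0.1721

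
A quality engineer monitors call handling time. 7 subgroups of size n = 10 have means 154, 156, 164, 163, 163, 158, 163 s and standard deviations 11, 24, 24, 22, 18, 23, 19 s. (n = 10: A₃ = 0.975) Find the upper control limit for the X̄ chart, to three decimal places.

X̄̄ = (154 + 156 + 164 + 163 + 163 + 158 + 163) / 7 = 160.1429
s̄ = (11 + 24 + 24 + 22 + 18 + 23 + 19) / 7 = 20.1429
UCL = X̄̄ + A₃·s̄ = 160.1429 + 0.975 × 20.1429 = 179.7821

179.782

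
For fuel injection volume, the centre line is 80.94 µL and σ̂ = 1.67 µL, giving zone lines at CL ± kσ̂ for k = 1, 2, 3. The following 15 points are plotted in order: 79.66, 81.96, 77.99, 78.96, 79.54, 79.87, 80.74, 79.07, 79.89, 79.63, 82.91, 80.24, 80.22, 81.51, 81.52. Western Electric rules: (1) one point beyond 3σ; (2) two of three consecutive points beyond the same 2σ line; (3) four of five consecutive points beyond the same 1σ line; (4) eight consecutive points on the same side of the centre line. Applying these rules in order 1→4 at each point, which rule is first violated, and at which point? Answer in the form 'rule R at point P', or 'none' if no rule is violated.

rule 4 at point 10

Zone of each point (C = within 1σ̂, B = 1σ̂–2σ̂, A = 2σ̂–3σ̂, * = beyond 3σ̂; sign = side of CL): 1:-C, 2:+C, 3:-B, 4:-B, 5:-C, 6:-C, 7:-C, 8:-B, 9:-C, 10:-C, 11:+B, 12:-C, 13:-C, 14:+C, 15:+C
Rule 4 (eight consecutive points on the same side of the centre line) is satisfied at point 10.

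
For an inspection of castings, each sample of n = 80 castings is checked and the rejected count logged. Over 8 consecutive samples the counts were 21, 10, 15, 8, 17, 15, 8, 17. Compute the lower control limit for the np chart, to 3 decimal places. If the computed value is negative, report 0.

3.715

p̄ = Σdᵢ / (k·n) = 111 / (8 × 80) = 0.17344
LCL = np̄ − 3·√(np̄(1−p̄)) = 13.8750 − 3 × 3.3865 = 3.7154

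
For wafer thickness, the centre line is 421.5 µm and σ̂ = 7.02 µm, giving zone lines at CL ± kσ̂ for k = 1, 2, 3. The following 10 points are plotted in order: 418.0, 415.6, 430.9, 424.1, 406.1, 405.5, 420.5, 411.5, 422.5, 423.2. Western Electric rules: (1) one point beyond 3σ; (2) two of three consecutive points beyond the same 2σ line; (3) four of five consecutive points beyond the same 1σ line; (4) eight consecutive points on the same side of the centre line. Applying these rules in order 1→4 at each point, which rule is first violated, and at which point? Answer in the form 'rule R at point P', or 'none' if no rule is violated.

Zone of each point (C = within 1σ̂, B = 1σ̂–2σ̂, A = 2σ̂–3σ̂, * = beyond 3σ̂; sign = side of CL): 1:-C, 2:-C, 3:+B, 4:+C, 5:-A, 6:-A, 7:-C, 8:-B, 9:+C, 10:+C
Rule 2 (two of three consecutive points beyond the same 2σ limit) is satisfied at point 6.

rule 2 at point 6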